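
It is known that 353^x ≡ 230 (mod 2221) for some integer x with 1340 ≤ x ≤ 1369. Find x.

1367

Compute 353^1340 mod 2221 = 147, then multiply by 353 repeatedly:
  353^1340=147  353^1341=808  353^1342=936  353^1343=1700  353^1344=430
  353^1345=762  353^1346=245  353^1347=2087  353^1348=1560  353^1349=2093
  353^1350=1457  353^1351=1270  353^1352=1889  353^1353=517  353^1354=379
  353^1355=527  353^1356=1688  353^1357=636  353^1358=187  353^1359=1602
  353^1360=1372  353^1361=138  353^1362=2073  353^1363=1060  353^1364=1052
  353^1365=449  353^1366=806  353^1367=230
Found 230 at exponent 1367.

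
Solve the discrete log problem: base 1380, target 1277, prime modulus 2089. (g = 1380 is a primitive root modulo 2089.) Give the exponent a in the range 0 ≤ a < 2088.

Baby-step giant-step with m = ceil(sqrt(2088)) = 46.
Baby table (1380^j mod 2089 for j=0..45):
  0:1  1:1380  2:1321  3:1372  4:726  5:1249  6:195  7:1708
  8:648  9:148  10:1607  11:1231  12:423  13:909  14:1020  15:1703
  16:15  17:1899  18:1014  19:1779  20:445  21:2023  22:836  23:552
  24:1364  25:131  26:1126  27:1753  28:78  29:1101  30:677  31:477
  32:225  33:1328  34:587  35:1617  36:408  37:1099  38:6  39:2013
  40:1659  41:1965  42:178  43:1227  44:1170  45:1892
Giant step factor: 1380^(-46) ≡ 425 (mod 2089).
Scan 1277·425^i mod 2089 for i = 0, 1, …:
  i=0: 1277   i=1: 1674   i=2: 1190   i=3: 212
  i=4: 273   i=5: 1130   i=6: 1869   i=7: 505
  i=8: 1547   i=9: 1529     …   i=13: 1701
  i=14: 131
Match at i=14, j=25: a = 14·46 + 25 = 669.

669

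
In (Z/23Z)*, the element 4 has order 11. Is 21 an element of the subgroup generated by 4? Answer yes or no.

no

⟨4⟩ has order 11; its elements mod 23 are {1, 2, 3, 4, 6, 8, 9, 12, 13, 16, 18}.
21 is not in this set.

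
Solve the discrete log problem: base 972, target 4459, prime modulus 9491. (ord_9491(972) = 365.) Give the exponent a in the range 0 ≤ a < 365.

235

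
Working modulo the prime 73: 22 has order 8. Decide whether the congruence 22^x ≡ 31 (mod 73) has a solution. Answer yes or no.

⟨22⟩ has order 8; its elements mod 73 are {1, 10, 22, 27, 46, 51, 63, 72}.
31 is not in this set.

no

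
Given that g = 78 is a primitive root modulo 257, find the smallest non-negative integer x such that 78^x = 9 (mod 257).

Baby-step giant-step with m = ceil(sqrt(256)) = 16.
Baby table (78^j mod 257 for j=0..15):
  0:1  1:78  2:173  3:130  4:117  5:131  6:195  7:47
  8:68  9:164  10:199  11:102  12:246  13:170  14:153  15:112
Giant step factor: 78^(-16) ≡ 128 (mod 257).
Scan 9·128^i mod 257 for i = 0, 1, …:
  i=0: 9   i=1: 124   i=2: 195
Match at i=2, j=6: x = 2·16 + 6 = 38.

38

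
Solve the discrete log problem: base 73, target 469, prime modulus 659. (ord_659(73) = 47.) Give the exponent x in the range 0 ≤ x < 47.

Successive powers of 73 modulo 659:
  73^0=1  73^1=73  73^2=57  73^3=207  73^4=613  73^5=596
  73^6=14  73^7=363  73^8=139  73^9=262  73^10=15  73^11=436
  73^12=196  73^13=469
So 73^13 ≡ 469 (mod 659), giving x = 13.

13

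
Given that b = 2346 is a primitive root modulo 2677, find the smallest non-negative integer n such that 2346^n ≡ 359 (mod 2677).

Baby-step giant-step with m = ceil(sqrt(2676)) = 52.
Baby table (2346^j mod 2677 for j=0..51):
  0:1  1:2346  2:2481  3:628  4:938  5:54  6:865  7:124
  8:1788  9:2466  10:239  11:1201  12:1342  13:180  14:1991  15:2198
  16:606  17:189  18:1689  19:434  20:904  21:600  22:2175  23:188
  24:2020  25:630  26:276  27:2339  28:2121  29:2000  30:1896  31:1519
  32:487  33:2100  34:920  35:658  36:1716  37:2205  38:966  39:1494
  40:731  41:1646  42:1282  43:1301  44:366  45:1996  46:543  47:2303
  48:652  49:1025  50:704  51:2552
Giant step factor: 2346^(-52) ≡ 1683 (mod 2677).
Scan 359·1683^i mod 2677 for i = 0, 1, …:
  i=0: 359   i=1: 1872   i=2: 2424   i=3: 2521
  i=4: 2475   i=5: 13   i=6: 463   i=7: 222
  i=8: 1523   i=9: 1320     …   i=13: 2240
  i=14: 704
Match at i=14, j=50: n = 14·52 + 50 = 778.

778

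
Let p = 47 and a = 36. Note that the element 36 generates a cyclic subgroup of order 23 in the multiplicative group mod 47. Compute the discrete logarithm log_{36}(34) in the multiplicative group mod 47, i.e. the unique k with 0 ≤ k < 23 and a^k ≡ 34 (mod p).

18

Successive powers of 36 modulo 47:
  36^0=1  36^1=36  36^2=27  36^3=32  36^4=24  36^5=18
  36^6=37  36^7=16  36^8=12  36^9=9  36^10=42  36^11=8
  36^12=6  36^13=28  36^14=21  36^15=4  36^16=3  36^17=14
  36^18=34
So 36^18 ≡ 34 (mod 47), giving k = 18.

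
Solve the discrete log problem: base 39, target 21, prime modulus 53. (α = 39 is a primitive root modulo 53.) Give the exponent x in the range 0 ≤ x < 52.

35

Baby-step giant-step with m = ceil(sqrt(52)) = 8.
Baby table (39^j mod 53 for j=0..7):
  0:1  1:39  2:37  3:12  4:44  5:20  6:38  7:51
Giant step factor: 39^(-8) ≡ 36 (mod 53).
Scan 21·36^i mod 53 for i = 0, 1, …:
  i=0: 21   i=1: 14   i=2: 27   i=3: 18
  i=4: 12
Match at i=4, j=3: x = 4·8 + 3 = 35.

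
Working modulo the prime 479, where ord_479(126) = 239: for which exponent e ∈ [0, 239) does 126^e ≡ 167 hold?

124

Baby-step giant-step with m = ceil(sqrt(239)) = 16.
Baby table (126^j mod 479 for j=0..15):
  0:1  1:126  2:69  3:72  4:450  5:178  6:394  7:307
  8:362  9:107  10:70  11:198  12:40  13:250  14:365  15:6
Giant step factor: 126^(-16) ≡ 396 (mod 479).
Scan 167·396^i mod 479 for i = 0, 1, …:
  i=0: 167   i=1: 30   i=2: 384   i=3: 221
  i=4: 338   i=5: 207   i=6: 63   i=7: 40
Match at i=7, j=12: e = 7·16 + 12 = 124.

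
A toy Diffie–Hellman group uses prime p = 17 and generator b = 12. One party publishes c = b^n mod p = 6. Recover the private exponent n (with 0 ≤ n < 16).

11

Successive powers of 12 modulo 17:
  12^0=1  12^1=12  12^2=8  12^3=11  12^4=13  12^5=3
  12^6=2  12^7=7  12^8=16  12^9=5  12^10=9  12^11=6
So 12^11 ≡ 6 (mod 17), giving n = 11.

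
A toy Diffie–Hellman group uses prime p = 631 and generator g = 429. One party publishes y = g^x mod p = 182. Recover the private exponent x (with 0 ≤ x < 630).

Successive powers of 429 modulo 631:
  429^0=1  429^1=429  429^2=420  429^3=345  429^4=351  429^5=401
  429^6=397  429^7=574  429^8=156  429^9=38  429^10=527  429^11=185
  429^12=490  429^13=87  429^14=94  429^15=573  429^16=358  429^17=249
  429^18=182
So 429^18 ≡ 182 (mod 631), giving x = 18.

18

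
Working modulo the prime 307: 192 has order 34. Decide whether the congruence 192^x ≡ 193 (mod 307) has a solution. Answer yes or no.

193 ∈ ⟨192⟩ iff 193^34 ≡ 1 (mod 307), since |⟨192⟩| = 34.
193^34 mod 307 = 1.
Since 1 = 1, 193 lies in the subgroup.

yes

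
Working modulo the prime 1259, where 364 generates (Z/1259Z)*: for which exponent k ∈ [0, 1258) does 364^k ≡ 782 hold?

331

Baby-step giant-step with m = ceil(sqrt(1258)) = 36.
Baby table (364^j mod 1259 for j=0..35):
  0:1  1:364  2:301  3:31  4:1212  5:518  6:961  7:1061
  8:950  9:834  10:157  11:493  12:674  13:1090  14:175  15:750
  16:1056  17:389  18:588  19:2  20:728  21:602  22:62  23:1165
  24:1036  25:663  26:863  27:641  28:409  29:314  30:986  31:89
  32:921  33:350  34:241  35:853
Giant step factor: 364^(-36) ≡ 390 (mod 1259).
Scan 782·390^i mod 1259 for i = 0, 1, …:
  i=0: 782   i=1: 302   i=2: 693   i=3: 844
  i=4: 561   i=5: 983   i=6: 634   i=7: 496
  i=8: 813   i=9: 1061
Match at i=9, j=7: k = 9·36 + 7 = 331.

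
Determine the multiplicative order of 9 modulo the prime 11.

The order of 9 must divide p − 1 = 10 = 2 · 5.
Divisors: 1, 2, 5, 10.
Check each in increasing order: 9^1 ≡ 9;  9^2 ≡ 4;  9^5 ≡ 1.
Smallest exponent giving 1 is 5.

5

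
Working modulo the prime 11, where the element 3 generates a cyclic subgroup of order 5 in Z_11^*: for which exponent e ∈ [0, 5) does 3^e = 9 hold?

2

Successive powers of 3 modulo 11:
  3^0=1  3^1=3  3^2=9
So 3^2 ≡ 9 (mod 11), giving e = 2.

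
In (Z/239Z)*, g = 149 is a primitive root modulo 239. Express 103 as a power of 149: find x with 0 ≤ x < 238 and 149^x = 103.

69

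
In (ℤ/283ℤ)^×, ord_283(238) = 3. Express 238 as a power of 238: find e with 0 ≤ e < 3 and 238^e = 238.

Successive powers of 238 modulo 283:
  238^0=1  238^1=238
So 238^1 ≡ 238 (mod 283), giving e = 1.

1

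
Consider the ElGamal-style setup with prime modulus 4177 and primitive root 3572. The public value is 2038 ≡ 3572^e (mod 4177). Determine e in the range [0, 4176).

4132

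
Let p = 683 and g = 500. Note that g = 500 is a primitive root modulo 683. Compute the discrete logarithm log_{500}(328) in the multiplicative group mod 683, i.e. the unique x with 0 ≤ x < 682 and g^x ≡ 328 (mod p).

516

Baby-step giant-step with m = ceil(sqrt(682)) = 27.
Baby table (500^j mod 683 for j=0..26):
  0:1  1:500  2:22  3:72  4:484  5:218  6:403  7:15
  8:670  9:330  10:397  11:430  12:538  13:581  14:225  15:488
  16:169  17:491  18:303  19:557  20:519  21:643  22:490  23:486
  24:535  25:447  26:159
Giant step factor: 500^(-27) ≡ 113 (mod 683).
Scan 328·113^i mod 683 for i = 0, 1, …:
  i=0: 328   i=1: 182   i=2: 76   i=3: 392
  i=4: 584   i=5: 424   i=6: 102   i=7: 598
  i=8: 640   i=9: 605     …   i=18: 460
  i=19: 72
Match at i=19, j=3: x = 19·27 + 3 = 516.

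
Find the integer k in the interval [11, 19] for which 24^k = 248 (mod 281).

Compute 24^11 mod 281 = 41, then multiply by 24 repeatedly:
  24^11=41  24^12=141  24^13=12  24^14=7  24^15=168
  24^16=98  24^17=104  24^18=248
Found 248 at exponent 18.

18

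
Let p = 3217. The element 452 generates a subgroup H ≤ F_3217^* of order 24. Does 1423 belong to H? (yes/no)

yes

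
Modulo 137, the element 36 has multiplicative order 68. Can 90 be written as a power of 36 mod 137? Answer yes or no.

90 ∈ ⟨36⟩ iff 90^68 ≡ 1 (mod 137), since |⟨36⟩| = 68.
90^68 mod 137 = 136.
Since 136 ≠ 1, 90 does not lie in the subgroup.

no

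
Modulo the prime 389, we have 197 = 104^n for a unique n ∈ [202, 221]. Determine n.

213

Compute 104^202 mod 389 = 20, then multiply by 104 repeatedly:
  104^202=20  104^203=135  104^204=36  104^205=243  104^206=376
  104^207=204  104^208=210  104^209=56  104^210=378  104^211=23
  104^212=58  104^213=197
Found 197 at exponent 213.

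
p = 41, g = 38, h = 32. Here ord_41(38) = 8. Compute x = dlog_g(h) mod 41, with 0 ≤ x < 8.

Successive powers of 38 modulo 41:
  38^0=1  38^1=38  38^2=9  38^3=14  38^4=40  38^5=3
  38^6=32
So 38^6 ≡ 32 (mod 41), giving x = 6.

6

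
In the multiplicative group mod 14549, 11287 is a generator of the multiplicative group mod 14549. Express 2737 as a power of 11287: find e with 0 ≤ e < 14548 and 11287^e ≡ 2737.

Baby-step giant-step with m = ceil(sqrt(14548)) = 121.
Baby table (11287^j mod 14549 for j=0..120):
  0:1  1:11287  2:5325  3:1356  4:14173  5:4396  6:5562  7:13908
  8:10435  9:5690  10:3744  11:8232  12:4670  13:13812  14:3509  15:3705
  16:4509  17:681  18:4575  19:3624  20:6849  21:5826  22:11131  23:4982
  24:14498  25:6323  26:4856  27:3589  28:4627  29:8588  30:7318  31:3593
  32:6128  33:790  34:12742  35:2089  36:9163  37:8489  38:10178  39:182
  40:2825  41:8916  42:14008  43:4313  44:14426  45:8403  46:14279  47:7800
  48:2601  49:12154  50:14226  51:6098  52:11356  53:13031  54:5056  55:5894
  56:7550  57:3357  58:4863  59:9853  60:12804  61:3531  62:4686  63:5267
  64:1415  65:10852  66:13042  67:12821  68:6273  69:7917  70:13770  71:9572
  72:12839  73:5753  74:1924  75:9080  76:2804  77:4673  78:4026  79:4935
  80:7773  81:3381  82:13869  83:6712  84:1701  85:9056  86:8347  87:7814
  88:580  89:13959  90:4112  91:834  92:155  93:3605  94:10631  95:6494
  96:14465  97:12126  98:3719  99:2488  100:2486  101:9010  102:12909  103:10197
  104:10949  105:2157  106:5582  107:6864  108:543  109:3712  110:10773  111:8858
  112:14067  113:992  114:8523  115:1113  116:6644  117:5282  118:10681  119:3433
  120:4284
Giant step factor: 11287^(-121) ≡ 389 (mod 14549).
Scan 2737·389^i mod 14549 for i = 0, 1, …:
  i=0: 2737   i=1: 2616   i=2: 13743   i=3: 6544
  i=4: 14090   i=5: 10586   i=6: 587   i=7: 10108
  i=8: 3782   i=9: 1749   i=10: 11107   i=11: 14119
  i=12: 7318
Match at i=12, j=30: e = 12·121 + 30 = 1482.

1482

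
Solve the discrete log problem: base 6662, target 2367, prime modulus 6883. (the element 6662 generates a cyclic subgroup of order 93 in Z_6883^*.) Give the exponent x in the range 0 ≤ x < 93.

92

Baby-step giant-step with m = ceil(sqrt(93)) = 10.
Baby table (6662^j mod 6883 for j=0..9):
  0:1  1:6662  2:660  3:5566  4:1971  5:4921  6:6856  7:5967
  8:2829  9:1144
Giant step factor: 6662^(-10) ≡ 5411 (mod 6883).
Scan 2367·5411^i mod 6883 for i = 0, 1, …:
  i=0: 2367   i=1: 5457   i=2: 6640   i=3: 6663
  i=4: 339   i=5: 3451   i=6: 6665   i=7: 4278
  i=8: 729   i=9: 660
Match at i=9, j=2: x = 9·10 + 2 = 92.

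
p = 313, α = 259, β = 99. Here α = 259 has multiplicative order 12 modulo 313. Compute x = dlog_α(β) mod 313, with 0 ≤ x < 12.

2

Successive powers of 259 modulo 313:
  259^0=1  259^1=259  259^2=99
So 259^2 ≡ 99 (mod 313), giving x = 2.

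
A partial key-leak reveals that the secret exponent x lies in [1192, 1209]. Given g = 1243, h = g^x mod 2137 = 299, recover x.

Compute 1243^1192 mod 2137 = 1846, then multiply by 1243 repeatedly:
  1243^1192=1846  1243^1193=1577  1243^1194=582  1243^1195=1120  1243^1196=973
  1243^1197=2034  1243^1198=191  1243^1199=206  1243^1200=1755  1243^1201=1725
  1243^1202=764  1243^1203=824  1243^1204=609  1243^1205=489  1243^1206=919
  1243^1207=1159  1243^1208=299
Found 299 at exponent 1208.

1208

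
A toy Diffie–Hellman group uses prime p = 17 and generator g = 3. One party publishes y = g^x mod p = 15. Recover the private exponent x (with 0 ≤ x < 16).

Successive powers of 3 modulo 17:
  3^0=1  3^1=3  3^2=9  3^3=10  3^4=13  3^5=5
  3^6=15
So 3^6 ≡ 15 (mod 17), giving x = 6.

6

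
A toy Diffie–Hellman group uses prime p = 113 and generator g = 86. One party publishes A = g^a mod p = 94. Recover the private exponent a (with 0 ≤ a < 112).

Baby-step giant-step with m = ceil(sqrt(112)) = 11.
Baby table (86^j mod 113 for j=0..10):
  0:1  1:86  2:51  3:92  4:2  5:59  6:102  7:71
  8:4  9:5  10:91
Giant step factor: 86^(-11) ≡ 39 (mod 113).
Scan 94·39^i mod 113 for i = 0, 1, …:
  i=0: 94   i=1: 50   i=2: 29   i=3: 1
Match at i=3, j=0: a = 3·11 + 0 = 33.

33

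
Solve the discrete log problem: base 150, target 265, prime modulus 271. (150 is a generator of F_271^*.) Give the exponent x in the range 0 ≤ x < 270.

116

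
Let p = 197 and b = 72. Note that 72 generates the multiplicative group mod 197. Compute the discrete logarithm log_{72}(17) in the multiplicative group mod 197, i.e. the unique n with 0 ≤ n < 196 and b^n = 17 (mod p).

103

Baby-step giant-step with m = ceil(sqrt(196)) = 14.
Baby table (72^j mod 197 for j=0..13):
  0:1  1:72  2:62  3:130  4:101  5:180  6:155  7:128
  8:154  9:56  10:92  11:123  12:188  13:140
Giant step factor: 72^(-14) ≡ 6 (mod 197).
Scan 17·6^i mod 197 for i = 0, 1, …:
  i=0: 17   i=1: 102   i=2: 21   i=3: 126
  i=4: 165   i=5: 5   i=6: 30   i=7: 180
Match at i=7, j=5: n = 7·14 + 5 = 103.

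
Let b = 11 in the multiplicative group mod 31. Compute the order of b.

30

The order of 11 must divide p − 1 = 30 = 2 · 3 · 5.
Divisors: 1, 2, 3, 5, 6, 10, 15, 30.
Check each in increasing order: 11^1 ≡ 11;  11^2 ≡ 28;  11^3 ≡ 29;  11^5 ≡ 6;  11^6 ≡ 4;  11^10 ≡ 5;  11^15 ≡ 30;  11^30 ≡ 1.
Smallest exponent giving 1 is 30.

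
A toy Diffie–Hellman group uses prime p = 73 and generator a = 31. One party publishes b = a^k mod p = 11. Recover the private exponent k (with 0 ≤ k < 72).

5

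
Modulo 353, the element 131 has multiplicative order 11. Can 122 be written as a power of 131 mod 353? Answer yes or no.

122 ∈ ⟨131⟩ iff 122^11 ≡ 1 (mod 353), since |⟨131⟩| = 11.
122^11 mod 353 = 352.
Since 352 ≠ 1, 122 does not lie in the subgroup.

no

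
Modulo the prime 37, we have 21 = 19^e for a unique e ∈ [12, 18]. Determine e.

14

Compute 19^12 mod 37 = 10, then multiply by 19 repeatedly:
  19^12=10  19^13=5  19^14=21
Found 21 at exponent 14.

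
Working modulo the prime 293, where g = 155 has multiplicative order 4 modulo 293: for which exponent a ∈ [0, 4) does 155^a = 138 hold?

3

Successive powers of 155 modulo 293:
  155^0=1  155^1=155  155^2=292  155^3=138
So 155^3 ≡ 138 (mod 293), giving a = 3.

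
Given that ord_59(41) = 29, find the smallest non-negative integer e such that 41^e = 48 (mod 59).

8

Successive powers of 41 modulo 59:
  41^0=1  41^1=41  41^2=29  41^3=9  41^4=15  41^5=25
  41^6=22  41^7=17  41^8=48
So 41^8 ≡ 48 (mod 59), giving e = 8.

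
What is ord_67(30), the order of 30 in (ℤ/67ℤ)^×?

6

The order of 30 must divide p − 1 = 66 = 2 · 3 · 11.
Divisors: 1, 2, 3, 6, 11, 22, 33, 66.
Check each in increasing order: 30^1 ≡ 30;  30^2 ≡ 29;  30^3 ≡ 66;  30^6 ≡ 1.
Smallest exponent giving 1 is 6.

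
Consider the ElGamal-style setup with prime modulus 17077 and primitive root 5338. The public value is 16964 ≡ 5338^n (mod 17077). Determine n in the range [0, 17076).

Baby-step giant-step with m = ceil(sqrt(17076)) = 131.
Baby table (5338^j mod 17077 for j=0..130):
  0:1  1:5338  2:9808  3:14099  4:2123  5:10523  6:5521  7:13273
  8:15878  9:3613  10:6261  11:1529  12:16073  13:2826  14:6197  15:1437
  16:3133  17:5571  18:6941  19:11045  20:8406  21:9949  22:15369  23:1814
  24:473  25:14555  26:11317  27:8797  28:13713  29:7972  30:15729  31:10870
  32:13491  33:1249  34:7132  35:5983  36:3264  37:4692  38:11014  39:13698
  40:13287  41:5225  42:4309  43:15800  44:14174  45:9702  46:11812  47:4172
  48:1728  49:2484  50:7840  51:11270  52:14066  53:13816  54:11322  55:1333
  56:11522  57:10159  58:9267  59:12254  60:6942  61:16383  62:1137  63:6971
  64:415  65:12337  66:5994  67:10751  68:10118  69:12410  70:2897  71:9501
  72:14725  73:13696  74:2611  75:2686  76:10265  77:11554  78:10205  79:15737
  80:2343  81:6570  82:11579  83:7039  84:4782  85:13278  86:8414  87:1422
  88:8448  89:12144  90:380  91:13354  92:4254  93:12519  94:4121  95:2722
  96:14586  97:6025  98:5459  99:6780  100:5477  101:402  102:11251  103:15106
  104:15311  105:16673  106:12227  107:16509  108:7722  109:13235  110:881  111:6603
  112:16963  113:6240  114:8970  115:15029  116:14133  117:12845  118:2455  119:6731
  120:70  121:15043  122:3480  123:13541  124:11994  125:2299  126:10776  127:6952
  128:1455  129:13832  130:11345
Giant step factor: 5338^(-131) ≡ 16191 (mod 17077).
Scan 16964·16191^i mod 17077 for i = 0, 1, …:
  i=0: 16964   i=1: 14733   i=2: 10467   i=3: 16126
  i=4: 5813   i=5: 6936   i=6: 2424   i=7: 4038
  i=8: 8502   i=9: 15262     …   i=96: 2028
  i=97: 13354
Match at i=97, j=91: n = 97·131 + 91 = 12798.

12798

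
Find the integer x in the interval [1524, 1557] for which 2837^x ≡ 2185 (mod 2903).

1537

Compute 2837^1524 mod 2903 = 1324, then multiply by 2837 repeatedly:
  2837^1524=1324  2837^1525=2609  2837^1526=1986  2837^1527=2462  2837^1528=76
  2837^1529=790  2837^1530=114  2837^1531=1185  2837^1532=171  2837^1533=326
  2837^1534=1708  2837^1535=489  2837^1536=2562  2837^1537=2185
Found 2185 at exponent 1537.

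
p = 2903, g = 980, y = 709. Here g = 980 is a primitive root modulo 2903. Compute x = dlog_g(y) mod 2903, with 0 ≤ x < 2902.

1438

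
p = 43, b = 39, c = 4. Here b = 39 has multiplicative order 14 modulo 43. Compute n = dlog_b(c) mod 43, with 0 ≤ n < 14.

Successive powers of 39 modulo 43:
  39^0=1  39^1=39  39^2=16  39^3=22  39^4=41  39^5=8
  39^6=11  39^7=42  39^8=4
So 39^8 ≡ 4 (mod 43), giving n = 8.

8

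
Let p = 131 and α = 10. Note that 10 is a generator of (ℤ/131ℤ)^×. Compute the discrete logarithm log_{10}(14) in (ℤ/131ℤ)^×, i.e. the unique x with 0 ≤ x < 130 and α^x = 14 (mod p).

121

Baby-step giant-step with m = ceil(sqrt(130)) = 12.
Baby table (10^j mod 131 for j=0..11):
  0:1  1:10  2:100  3:83  4:44  5:47  6:77  7:115
  8:102  9:103  10:113  11:82
Giant step factor: 10^(-12) ≡ 27 (mod 131).
Scan 14·27^i mod 131 for i = 0, 1, …:
  i=0: 14   i=1: 116   i=2: 119   i=3: 69
  i=4: 29   i=5: 128   i=6: 50   i=7: 40
  i=8: 32   i=9: 78   i=10: 10
Match at i=10, j=1: x = 10·12 + 1 = 121.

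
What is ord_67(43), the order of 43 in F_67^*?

22

The order of 43 must divide p − 1 = 66 = 2 · 3 · 11.
Divisors: 1, 2, 3, 6, 11, 22, 33, 66.
Check each in increasing order: 43^1 ≡ 43;  43^2 ≡ 40;  43^3 ≡ 45;  43^6 ≡ 15;  43^11 ≡ 66;  43^22 ≡ 1.
Smallest exponent giving 1 is 22.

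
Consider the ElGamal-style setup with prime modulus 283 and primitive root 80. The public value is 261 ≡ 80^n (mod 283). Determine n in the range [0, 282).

Baby-step giant-step with m = ceil(sqrt(282)) = 17.
Baby table (80^j mod 283 for j=0..16):
  0:1  1:80  2:174  3:53  4:278  5:166  6:262  7:18
  8:25  9:19  10:105  11:193  12:158  13:188  14:41  15:167
  16:59
Giant step factor: 80^(-17) ≡ 255 (mod 283).
Scan 261·255^i mod 283 for i = 0, 1, …:
  i=0: 261   i=1: 50   i=2: 15   i=3: 146
  i=4: 157   i=5: 132   i=6: 266   i=7: 193
Match at i=7, j=11: n = 7·17 + 11 = 130.

130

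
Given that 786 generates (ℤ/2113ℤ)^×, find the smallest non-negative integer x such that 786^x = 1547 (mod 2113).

1697

Baby-step giant-step with m = ceil(sqrt(2112)) = 46.
Baby table (786^j mod 2113 for j=0..45):
  0:1  1:786  2:800  3:1239  4:1874  5:203  6:1083  7:1812
  8:70  9:82  10:1062  11:97  12:174  13:1532  14:1855  15:60
  16:674  17:1514  18:385  19:451  20:1615  21:1590  22:957  23:2087
  24:694  25:330  26:1594  27:1988  28:1061  29:1424  30:1487  31:293
  32:2094  33:1970  34:1704  35:1815  36:315  37:369  38:553  39:1493
  40:783  41:555  42:952  43:270  44:920  45:474
Giant step factor: 786^(-46) ≡ 522 (mod 2113).
Scan 1547·522^i mod 2113 for i = 0, 1, …:
  i=0: 1547   i=1: 368   i=2: 1926   i=3: 1697
  i=4: 487   i=5: 654   i=6: 1195   i=7: 455
  i=8: 854   i=9: 2058     …   i=35: 1179
  i=36: 555
Match at i=36, j=41: x = 36·46 + 41 = 1697.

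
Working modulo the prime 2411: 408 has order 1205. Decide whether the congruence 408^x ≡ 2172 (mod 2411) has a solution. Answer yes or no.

2172 ∈ ⟨408⟩ iff 2172^1205 ≡ 1 (mod 2411), since |⟨408⟩| = 1205.
2172^1205 mod 2411 = 2410.
Since 2410 ≠ 1, 2172 does not lie in the subgroup.

no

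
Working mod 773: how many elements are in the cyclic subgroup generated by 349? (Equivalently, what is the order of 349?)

193

The order of 349 must divide p − 1 = 772 = 2^2 · 193.
Divisors: 1, 2, 4, 193, 386, 772.
Check each in increasing order: 349^1 ≡ 349;  349^2 ≡ 440;  349^4 ≡ 350;  349^193 ≡ 1.
Smallest exponent giving 1 is 193.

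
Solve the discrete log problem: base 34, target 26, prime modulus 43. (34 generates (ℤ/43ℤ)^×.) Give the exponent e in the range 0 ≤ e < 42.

19

Successive powers of 34 modulo 43:
  34^0=1  34^1=34  34^2=38  34^3=2  34^4=25  34^5=33
  34^6=4  34^7=7  34^8=23  34^9=8  34^10=14  34^11=3
  34^12=16  34^13=28  34^14=6  34^15=32  34^16=13  34^17=12
  34^18=21  34^19=26
So 34^19 ≡ 26 (mod 43), giving e = 19.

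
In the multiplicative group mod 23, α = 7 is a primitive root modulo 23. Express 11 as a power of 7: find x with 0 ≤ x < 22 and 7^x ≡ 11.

19

Successive powers of 7 modulo 23:
  7^0=1  7^1=7  7^2=3  7^3=21  7^4=9  7^5=17
  7^6=4  7^7=5  7^8=12  7^9=15  7^10=13  7^11=22
  7^12=16  7^13=20  7^14=2  7^15=14  7^16=6  7^17=19
  7^18=18  7^19=11
So 7^19 ≡ 11 (mod 23), giving x = 19.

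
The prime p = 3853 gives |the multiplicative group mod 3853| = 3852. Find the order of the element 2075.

1284

The order of 2075 must divide p − 1 = 3852 = 2^2 · 3^2 · 107.
Divisors: 1, 2, 3, 4, 6, 9, 12, 18, 36, 107, 214, 321, 428, 642, 963, 1284, 1926, 3852.
Check each in increasing order: 2075^1 ≡ 2075;  2075^2 ≡ 1824;  2075^3 ≡ 1154;  2075^4 ≡ 1837;  2075^6 ≡ 2431;  2075^9 ≡ 390;  2075^12 ≡ 3112;  2075^18 ≡ 1833;  2075^36 ≡ 73;  2075^107 ≡ 3411;  2075^214 ≡ 2714;  2075^321 ≡ 2548;  2075^428 ≡ 2713;  2075^642 ≡ 3852;  2075^963 ≡ 1305;  2075^1284 ≡ 1.
Smallest exponent giving 1 is 1284.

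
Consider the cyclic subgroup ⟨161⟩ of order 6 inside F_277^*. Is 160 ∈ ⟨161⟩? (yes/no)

⟨161⟩ has order 6; its elements mod 277 are {1, 116, 117, 160, 161, 276}.
160 is in this set.

yes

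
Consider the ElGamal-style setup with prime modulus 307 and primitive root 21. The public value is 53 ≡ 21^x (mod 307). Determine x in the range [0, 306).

Baby-step giant-step with m = ceil(sqrt(306)) = 18.
Baby table (21^j mod 307 for j=0..17):
  0:1  1:21  2:134  3:51  4:150  5:80  6:145  7:282
  8:89  9:27  10:260  11:241  12:149  13:59  14:11  15:231
  16:246  17:254
Giant step factor: 21^(-18) ≡ 299 (mod 307).
Scan 53·299^i mod 307 for i = 0, 1, …:
  i=0: 53   i=1: 190   i=2: 15   i=3: 187
  i=4: 39   i=5: 302   i=6: 40   i=7: 294
  i=8: 104   i=9: 89
Match at i=9, j=8: x = 9·18 + 8 = 170.

170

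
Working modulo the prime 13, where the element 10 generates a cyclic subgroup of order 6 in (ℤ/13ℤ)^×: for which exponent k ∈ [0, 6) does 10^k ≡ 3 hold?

4

Successive powers of 10 modulo 13:
  10^0=1  10^1=10  10^2=9  10^3=12  10^4=3
So 10^4 ≡ 3 (mod 13), giving k = 4.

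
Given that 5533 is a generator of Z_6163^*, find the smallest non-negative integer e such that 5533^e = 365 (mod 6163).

4112

Baby-step giant-step with m = ceil(sqrt(6162)) = 79.
Baby table (5533^j mod 6163 for j=0..78):
  0:1  1:5533  2:2468  3:4399  4:1980  5:3689  6:5544  7:1701
  8:732  9:1065  10:817  11:2982  12:1055  13:954  14:2954  15:206
  16:5806  17:3042  18:233  19:1122  20:1885  21:1909  22:5278  23:2880
  24:3685  25:1901  26:4155  27:1625  28:5471  29:4550  30:5458  31:414
  32:4189  33:4857  34:3101  35:41  36:4985  37:2580  38:1632  39:1061
  40:3337  41:5436  42:1948  43:5360  44:524  45:2682  46:5165  47:114
  48:2136  49:4017  50:2283  51:3852  52:1462  53:3390  54:2861  55:3329
  56:4313  57:693  58:983  59:3173  60:3985  61:3954  62:4995  63:2443
  64:1660  65:1910  66:4648  67:5348  68:1921  69:3881  70:1681  71:1006
  72:1009  73:5282  74:360  75:1231  76:1008  77:5912  78:4055
Giant step factor: 5533^(-79) ≡ 5593 (mod 6163).
Scan 365·5593^i mod 6163 for i = 0, 1, …:
  i=0: 365   i=1: 1492   i=2: 54   i=3: 35
  i=4: 4702   i=5: 765   i=6: 1523   i=7: 873
  i=8: 1593   i=9: 4114     …   i=51: 1294
  i=52: 1980
Match at i=52, j=4: e = 52·79 + 4 = 4112.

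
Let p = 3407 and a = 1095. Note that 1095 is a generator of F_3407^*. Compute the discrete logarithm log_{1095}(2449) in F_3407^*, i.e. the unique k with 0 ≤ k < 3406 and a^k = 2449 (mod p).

Baby-step giant-step with m = ceil(sqrt(3406)) = 59.
Baby table (1095^j mod 3407 for j=0..58):
  0:1  1:1095  2:3168  3:634  4:2609  5:1789  6:3337  7:1711
  8:3102  9:3318  10:1348  11:829  12:1493  13:2882  14:908  15:2823
  16:1036  17:3296  18:1107  19:2680  20:1173  21:3403  22:2434  23:956
  24:871  25:3192  26:3065  27:280  28:3377  29:1220  30:356  31:1422
  32:91  33:842  34:2100  35:3182  36:2336  37:2670  38:444  39:2386
  40:2908  41:2122  42:16  43:485  44:2990  45:3330  46:860  47:1368
  48:2287  49:120  50:1934  51:1983  52:1126  53:3043  54:39  55:1821
  56:900  57:877  58:2948
Giant step factor: 1095^(-59) ≡ 3313 (mod 3407).
Scan 2449·3313^i mod 3407 for i = 0, 1, …:
  i=0: 2449   i=1: 1470   i=2: 1507   i=3: 1436
  i=4: 1296   i=5: 828   i=6: 529   i=7: 1379
  i=8: 3247   i=9: 1412     …   i=53: 2175
  i=54: 3377
Match at i=54, j=28: k = 54·59 + 28 = 3214.

3214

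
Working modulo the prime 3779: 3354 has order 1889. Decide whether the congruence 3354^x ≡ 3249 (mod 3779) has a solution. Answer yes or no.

yes

3249 ∈ ⟨3354⟩ iff 3249^1889 ≡ 1 (mod 3779), since |⟨3354⟩| = 1889.
3249^1889 mod 3779 = 1.
Since 1 = 1, 3249 lies in the subgroup.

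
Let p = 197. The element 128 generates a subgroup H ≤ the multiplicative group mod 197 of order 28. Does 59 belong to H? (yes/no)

no

59 ∈ ⟨128⟩ iff 59^28 ≡ 1 (mod 197), since |⟨128⟩| = 28.
59^28 mod 197 = 104.
Since 104 ≠ 1, 59 does not lie in the subgroup.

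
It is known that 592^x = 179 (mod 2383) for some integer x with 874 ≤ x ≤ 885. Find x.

Compute 592^874 mod 2383 = 270, then multiply by 592 repeatedly:
  592^874=270  592^875=179
Found 179 at exponent 875.

875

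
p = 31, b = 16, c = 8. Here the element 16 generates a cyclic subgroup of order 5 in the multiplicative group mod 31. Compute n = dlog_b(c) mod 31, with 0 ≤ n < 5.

2

Successive powers of 16 modulo 31:
  16^0=1  16^1=16  16^2=8
So 16^2 ≡ 8 (mod 31), giving n = 2.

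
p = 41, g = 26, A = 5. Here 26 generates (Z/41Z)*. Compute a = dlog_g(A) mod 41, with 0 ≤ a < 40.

Successive powers of 26 modulo 41:
  26^0=1  26^1=26  26^2=20  26^3=28  26^4=31  26^5=27
  26^6=5
So 26^6 ≡ 5 (mod 41), giving a = 6.

6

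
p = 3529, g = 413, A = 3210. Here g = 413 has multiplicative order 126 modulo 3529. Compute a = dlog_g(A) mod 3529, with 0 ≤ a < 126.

110

Baby-step giant-step with m = ceil(sqrt(126)) = 12.
Baby table (413^j mod 3529 for j=0..11):
  0:1  1:413  2:1177  3:2628  4:1961  5:1752  6:131  7:1168
  8:2440  9:1955  10:2803  11:127
Giant step factor: 413^(-12) ≡ 2603 (mod 3529).
Scan 3210·2603^i mod 3529 for i = 0, 1, …:
  i=0: 3210   i=1: 2487   i=2: 1475   i=3: 3402
  i=4: 1145   i=5: 1959   i=6: 3401   i=7: 2071
  i=8: 2030   i=9: 1177
Match at i=9, j=2: a = 9·12 + 2 = 110.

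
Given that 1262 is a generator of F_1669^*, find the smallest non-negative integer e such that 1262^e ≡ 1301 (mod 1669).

358

Baby-step giant-step with m = ceil(sqrt(1668)) = 41.
Baby table (1262^j mod 1669 for j=0..40):
  0:1  1:1262  2:418  3:112  4:1148  5:84  6:861  7:63
  8:1063  9:1299  10:380  11:557  12:285  13:835  14:631  15:209
  16:56  17:574  18:42  19:1265  20:866  21:1366  22:1484  23:190
  24:1113  25:977  26:1252  27:1150  28:939  29:28  30:287  31:21
  32:1467  33:433  34:683  35:742  36:95  37:1391  38:1323  39:626
  40:575
Giant step factor: 1262^(-41) ≡ 567 (mod 1669).
Scan 1301·567^i mod 1669 for i = 0, 1, …:
  i=0: 1301   i=1: 1638   i=2: 782   i=3: 1109
  i=4: 1259   i=5: 1190   i=6: 454   i=7: 392
  i=8: 287
Match at i=8, j=30: e = 8·41 + 30 = 358.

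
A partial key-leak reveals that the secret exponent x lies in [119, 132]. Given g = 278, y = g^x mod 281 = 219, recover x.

Compute 278^119 mod 281 = 151, then multiply by 278 repeatedly:
  278^119=151  278^120=109  278^121=235  278^122=138  278^123=148
  278^124=118  278^125=208  278^126=219
Found 219 at exponent 126.

126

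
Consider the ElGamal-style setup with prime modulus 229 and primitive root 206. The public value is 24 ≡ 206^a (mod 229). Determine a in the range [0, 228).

37

Baby-step giant-step with m = ceil(sqrt(228)) = 16.
Baby table (206^j mod 229 for j=0..15):
  0:1  1:206  2:71  3:199  4:3  5:160  6:213  7:139
  8:9  9:22  10:181  11:188  12:27  13:66  14:85  15:106
Giant step factor: 206^(-16) ≡ 82 (mod 229).
Scan 24·82^i mod 229 for i = 0, 1, …:
  i=0: 24   i=1: 136   i=2: 160
Match at i=2, j=5: a = 2·16 + 5 = 37.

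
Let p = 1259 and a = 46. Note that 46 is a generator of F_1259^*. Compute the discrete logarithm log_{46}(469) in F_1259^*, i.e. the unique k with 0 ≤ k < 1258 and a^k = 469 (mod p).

Baby-step giant-step with m = ceil(sqrt(1258)) = 36.
Baby table (46^j mod 1259 for j=0..35):
  0:1  1:46  2:857  3:393  4:452  5:648  6:851  7:117
  8:346  9:808  10:657  11:6  12:276  13:106  14:1099  15:194
  16:111  17:70  18:702  19:817  20:1071  21:165  22:36  23:397
  24:636  25:299  26:1164  27:666  28:420  29:435  30:1125  31:131
  32:990  33:216  34:1123  35:39
Giant step factor: 46^(-36) ≡ 826 (mod 1259).
Scan 469·826^i mod 1259 for i = 0, 1, …:
  i=0: 469   i=1: 881   i=2: 4   i=3: 786
  i=4: 851
Match at i=4, j=6: k = 4·36 + 6 = 150.

150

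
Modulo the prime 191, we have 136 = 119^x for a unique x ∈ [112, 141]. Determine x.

140

Compute 119^112 mod 191 = 120, then multiply by 119 repeatedly:
  119^112=120  119^113=146  119^114=184  119^115=122  119^116=2
  119^117=47  119^118=54  119^119=123  119^120=121  119^121=74
  119^122=20  119^123=88  119^124=158  119^125=84  119^126=64
  119^127=167  119^128=9  119^129=116  119^130=52  119^131=76
  119^132=67  119^133=142  119^134=90  119^135=14  119^136=138
  119^137=187  119^138=97  119^139=83  119^140=136
Found 136 at exponent 140.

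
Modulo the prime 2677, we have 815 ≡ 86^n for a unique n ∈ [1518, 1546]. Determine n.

1521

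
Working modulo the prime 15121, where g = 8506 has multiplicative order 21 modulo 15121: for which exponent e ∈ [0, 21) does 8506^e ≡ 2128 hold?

Successive powers of 8506 modulo 15121:
  8506^0=1  8506^1=8506  8506^2=13172  8506^3=9543  8506^4=3230  8506^5=14644
  8506^6=10187  8506^7=7292  8506^8=14531  8506^9=1632  8506^10=714  8506^11=9763
  8506^12=14667  8506^13=9252  8506^14=7828  8506^15=7205  8506^16=317  8506^17=4864
  8506^18=2128
So 8506^18 ≡ 2128 (mod 15121), giving e = 18.

18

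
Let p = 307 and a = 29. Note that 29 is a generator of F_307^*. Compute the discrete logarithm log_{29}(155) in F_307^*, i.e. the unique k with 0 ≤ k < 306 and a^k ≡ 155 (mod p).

228

Baby-step giant-step with m = ceil(sqrt(306)) = 18.
Baby table (29^j mod 307 for j=0..17):
  0:1  1:29  2:227  3:136  4:260  5:172  6:76  7:55
  8:60  9:205  10:112  11:178  12:250  13:189  14:262  15:230
  16:223  17:20
Giant step factor: 29^(-18) ≡ 9 (mod 307).
Scan 155·9^i mod 307 for i = 0, 1, …:
  i=0: 155   i=1: 167   i=2: 275   i=3: 19
  i=4: 171   i=5: 4   i=6: 36   i=7: 17
  i=8: 153   i=9: 149   i=10: 113   i=11: 96
  i=12: 250
Match at i=12, j=12: k = 12·18 + 12 = 228.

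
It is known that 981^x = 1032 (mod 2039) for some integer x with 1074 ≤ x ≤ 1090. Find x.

1074

Compute 981^1074 mod 2039 = 1032, then multiply by 981 repeatedly:
  981^1074=1032
Found 1032 at exponent 1074.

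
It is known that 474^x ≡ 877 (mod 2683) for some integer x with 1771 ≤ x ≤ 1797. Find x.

1781

Compute 474^1771 mod 2683 = 193, then multiply by 474 repeatedly:
  474^1771=193  474^1772=260  474^1773=2505  474^1774=1484  474^1775=470
  474^1776=91  474^1777=206  474^1778=1056  474^1779=1506  474^1780=166
  474^1781=877
Found 877 at exponent 1781.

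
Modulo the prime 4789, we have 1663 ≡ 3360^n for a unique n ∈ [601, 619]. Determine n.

Compute 3360^601 mod 4789 = 1153, then multiply by 3360 repeatedly:
  3360^601=1153  3360^602=4568  3360^603=4524  3360^604=354  3360^605=1768
  3360^606=2120  3360^607=1957  3360^608=223  3360^609=2196  3360^610=3500
  3360^611=3005  3360^612=1588  3360^613=734  3360^614=4694  3360^615=1663
Found 1663 at exponent 615.

615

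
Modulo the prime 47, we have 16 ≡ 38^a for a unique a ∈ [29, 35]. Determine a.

34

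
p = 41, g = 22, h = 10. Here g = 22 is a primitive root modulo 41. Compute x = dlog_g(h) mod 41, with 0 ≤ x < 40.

Successive powers of 22 modulo 41:
  22^0=1  22^1=22  22^2=33  22^3=29  22^4=23  22^5=14
  22^6=21  22^7=11  22^8=37  22^9=35  22^10=32  22^11=7
  22^12=31  22^13=26  22^14=39  22^15=38  22^16=16  22^17=24
  22^18=36  22^19=13  22^20=40  22^21=19  22^22=8  22^23=12
  22^24=18  22^25=27  22^26=20  22^27=30  22^28=4  22^29=6
  22^30=9  22^31=34  22^32=10
So 22^32 ≡ 10 (mod 41), giving x = 32.

32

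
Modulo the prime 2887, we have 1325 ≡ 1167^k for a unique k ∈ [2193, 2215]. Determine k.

2214

Compute 1167^2193 mod 2887 = 921, then multiply by 1167 repeatedly:
  1167^2193=921  1167^2194=843  1167^2195=2201  1167^2196=2024  1167^2197=442
  1167^2198=1928  1167^2199=1003  1167^2200=1266  1167^2201=2165  1167^2202=430
  1167^2203=2359  1167^2204=1642  1167^2205=2133  1167^2206=617  1167^2207=1176
  1167^2208=1067  1167^2209=892  1167^2210=1644  1167^2211=1580  1167^2212=1954
  1167^2213=2475  1167^2214=1325
Found 1325 at exponent 2214.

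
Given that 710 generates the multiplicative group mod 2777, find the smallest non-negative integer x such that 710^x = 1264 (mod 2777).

131

Baby-step giant-step with m = ceil(sqrt(2776)) = 53.
Baby table (710^j mod 2777 for j=0..52):
  0:1  1:710  2:1463  3:132  4:2079  5:1503  6:762  7:2282
  8:1229  9:612  10:1308  11:1162  12:251  13:482  14:649  15:2585
  16:2530  17:2358  18:2426  19:720  20:232  21:877  22:622  23:77
  24:1907  25:1571  26:1833  27:1794  28:1874  29:357  30:763  31:215
  32:2692  33:744  34:610  35:2665  36:1013  37:2764  38:1878  39:420
  40:1061  41:743  42:2677  43:1202  44:881  45:685  46:375  47:2435
  48:1556  49:2291  50:2065  51:2671  52:2496
Giant step factor: 710^(-53) ≡ 1862 (mod 2777).
Scan 1264·1862^i mod 2777 for i = 0, 1, …:
  i=0: 1264   i=1: 1449   i=2: 1571
Match at i=2, j=25: x = 2·53 + 25 = 131.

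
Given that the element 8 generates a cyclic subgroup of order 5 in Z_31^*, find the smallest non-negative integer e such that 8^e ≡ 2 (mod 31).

2

Successive powers of 8 modulo 31:
  8^0=1  8^1=8  8^2=2
So 8^2 ≡ 2 (mod 31), giving e = 2.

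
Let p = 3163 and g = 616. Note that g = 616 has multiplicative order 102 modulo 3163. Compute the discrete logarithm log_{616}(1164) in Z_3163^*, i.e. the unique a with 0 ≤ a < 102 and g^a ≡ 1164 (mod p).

Successive powers of 616 modulo 3163:
  616^0=1  616^1=616  616^2=3059  616^3=2359  616^4=1327  616^5=1378
  616^6=1164
So 616^6 ≡ 1164 (mod 3163), giving a = 6.

6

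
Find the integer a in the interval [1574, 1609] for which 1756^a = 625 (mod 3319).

1592

Compute 1756^1574 mod 3319 = 1167, then multiply by 1756 repeatedly:
  1756^1574=1167  1756^1575=1429  1756^1576=160  1756^1577=2164  1756^1578=3048
  1756^1579=2060  1756^1580=2969  1756^1581=2734  1756^1582=1630  1756^1583=1302
  1756^1584=2840  1756^1585=1902  1756^1586=998  1756^1587=56  1756^1588=2085
  1756^1589=403  1756^1590=721  1756^1591=1537  1756^1592=625
Found 625 at exponent 1592.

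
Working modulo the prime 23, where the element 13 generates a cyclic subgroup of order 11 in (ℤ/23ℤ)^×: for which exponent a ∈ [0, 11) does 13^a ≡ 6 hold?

Successive powers of 13 modulo 23:
  13^0=1  13^1=13  13^2=8  13^3=12  13^4=18  13^5=4
  13^6=6
So 13^6 ≡ 6 (mod 23), giving a = 6.

6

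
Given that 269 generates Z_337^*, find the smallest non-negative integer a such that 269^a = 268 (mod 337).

Baby-step giant-step with m = ceil(sqrt(336)) = 19.
Baby table (269^j mod 337 for j=0..18):
  0:1  1:269  2:243  3:326  4:74  5:23  6:121  7:197
  8:84  9:17  10:192  11:87  12:150  13:247  14:54  15:35
  16:316  17:80  18:289
Giant step factor: 269^(-19) ≡ 213 (mod 337).
Scan 268·213^i mod 337 for i = 0, 1, …:
  i=0: 268   i=1: 131   i=2: 269
Match at i=2, j=1: a = 2·19 + 1 = 39.

39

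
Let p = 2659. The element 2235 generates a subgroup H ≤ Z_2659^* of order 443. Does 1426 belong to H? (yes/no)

no

1426 ∈ ⟨2235⟩ iff 1426^443 ≡ 1 (mod 2659), since |⟨2235⟩| = 443.
1426^443 mod 2659 = 1756.
Since 1756 ≠ 1, 1426 does not lie in the subgroup.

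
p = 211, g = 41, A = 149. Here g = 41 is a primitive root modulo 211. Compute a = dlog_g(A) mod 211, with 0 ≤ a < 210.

13

Successive powers of 41 modulo 211:
  41^0=1  41^1=41  41^2=204  41^3=135  41^4=49  41^5=110
  41^6=79  41^7=74  41^8=80  41^9=115  41^10=73  41^11=39
  41^12=122  41^13=149
So 41^13 ≡ 149 (mod 211), giving a = 13.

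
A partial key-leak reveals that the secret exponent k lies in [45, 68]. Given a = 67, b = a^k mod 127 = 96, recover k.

67

Compute 67^45 mod 127 = 95, then multiply by 67 repeatedly:
  67^45=95  67^46=15  67^47=116  67^48=25  67^49=24
  67^50=84  67^51=40  67^52=13  67^53=109  67^54=64
  67^55=97  67^56=22  67^57=77  67^58=79  67^59=86
  67^60=47  67^61=101  67^62=36  67^63=126  67^64=60
  67^65=83  67^66=100  67^67=96
Found 96 at exponent 67.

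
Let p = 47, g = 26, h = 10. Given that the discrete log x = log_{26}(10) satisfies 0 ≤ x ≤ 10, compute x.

Compute 26^0 mod 47 = 1, then multiply by 26 repeatedly:
  26^0=1  26^1=26  26^2=18  26^3=45  26^4=42
  26^5=11  26^6=4  26^7=10
Found 10 at exponent 7.

7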